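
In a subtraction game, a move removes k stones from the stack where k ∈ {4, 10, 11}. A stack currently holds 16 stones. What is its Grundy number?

Compute g(0), g(1), … for moves {4, 10, 11}:
k:     0  1  2  3  4  5  6  7  8  9 10 11 12 13 14 15 16
g(k):  0  0  0  0  1  1  1  1  0  0  2  2  1  1  3  0  0
So g(16) = 0.

0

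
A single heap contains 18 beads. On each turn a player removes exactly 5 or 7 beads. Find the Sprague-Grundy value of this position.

1

Compute g(0), g(1), … for moves {5, 7}:
k:     0  1  2  3  4  5  6  7  8  9 10 11 12 13 14 15 16 17 18
g(k):  0  0  0  0  0  1  1  1  1  1  2  2  0  0  0  0  0  1  1
So g(18) = 1.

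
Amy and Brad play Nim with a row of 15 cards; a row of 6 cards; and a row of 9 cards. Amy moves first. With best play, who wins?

Bitwise XOR of the heap sizes:
  1111  (15)
  0110  (6)
  1001  (9)
  ----
  0000  (0)
The nim-sum is 0, so this is a P-position: the player to move is in a losing position under optimal play; Amy is about to move from it and so loses — Brad wins.

Brad wins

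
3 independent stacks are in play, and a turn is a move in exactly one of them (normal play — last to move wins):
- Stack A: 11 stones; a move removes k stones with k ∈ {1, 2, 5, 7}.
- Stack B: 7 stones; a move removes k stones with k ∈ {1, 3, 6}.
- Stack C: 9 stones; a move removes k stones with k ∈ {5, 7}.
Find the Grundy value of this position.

0

For stack A, compute g(0), g(1), … with moves {1, 2, 5, 7}:
g(0) = mex{} = 0
g(1) = mex{0} = 1
g(2) = mex{0,1} = 2
g(3) = mex{1,2} = 0
g(4) = mex{0,2} = 1
g(5) = mex{0,1} = 2
g(6) = mex{1,2} = 0
g(7) = mex{0,2} = 1
g(8) = mex{0,1} = 2
g(9) = mex{1,2} = 0
g(10) = mex{0,2} = 1
g(11) = mex{0,1} = 2
So g(11) = 2.
Grundy values for stack B (subtraction set {1, 3, 6}):
k:     0  1  2  3  4  5  6  7
g(k):  0  1  0  1  0  1  2  3
So g(7) = 3.
For stack C, compute g(0), g(1), … with moves {5, 7}:
k:     0  1  2  3  4  5  6  7  8  9
g(k):  0  0  0  0  0  1  1  1  1  1
So g(9) = 1.
The value of a disjunctive sum is the nim-sum of the parts.
Combined value = 2 XOR 3 XOR 1 = 0.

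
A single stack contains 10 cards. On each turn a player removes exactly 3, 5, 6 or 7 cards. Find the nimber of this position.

0

Build the Grundy sequence with g(k) = mex{g(k−s) : s ∈ {3, 5, 6, 7}, s ≤ k}:
k:     0  1  2  3  4  5  6  7  8  9 10
g(k):  0  0  0  1  1  1  2  2  2  3  0
So g(10) = 0.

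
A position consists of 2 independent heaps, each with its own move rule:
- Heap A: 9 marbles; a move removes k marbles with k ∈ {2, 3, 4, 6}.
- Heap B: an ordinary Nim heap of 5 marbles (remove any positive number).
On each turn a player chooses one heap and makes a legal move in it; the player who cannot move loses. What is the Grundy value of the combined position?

Build the Grundy sequence for heap A with g(k) = mex{g(k−s) : s ∈ {2, 3, 4, 6}, s ≤ k}:
g(0) = mex{} = 0
g(1) = mex{} = 0
g(2) = mex{0} = 1
g(3) = mex{0} = 1
g(4) = mex{0,1} = 2
g(5) = mex{0,1} = 2
g(6) = mex{0,1,2} = 3
g(7) = mex{0,1,2} = 3
g(8) = mex{1,2,3} = 0
g(9) = mex{1,2,3} = 0
So g(9) = 0.
Heap B is a plain Nim heap of size 5, so its Grundy value is 5.
By the Sprague-Grundy theorem, the Grundy value of a sum of independent games is the XOR of the component values.
Combined value = 0 XOR 5 = 5.

5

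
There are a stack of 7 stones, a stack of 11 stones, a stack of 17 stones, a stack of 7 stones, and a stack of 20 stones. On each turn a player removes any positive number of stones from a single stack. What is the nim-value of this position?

Bitwise XOR of the heap sizes:
  00111  (7)
  01011  (11)
  10001  (17)
  00111  (7)
  10100  (20)
  -----
  01110  (14)

14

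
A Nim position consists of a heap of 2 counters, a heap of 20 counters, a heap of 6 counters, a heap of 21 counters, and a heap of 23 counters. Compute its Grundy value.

18

Nim-sum: 2 ^ 20 ^ 6 ^ 21 ^ 23 = 18.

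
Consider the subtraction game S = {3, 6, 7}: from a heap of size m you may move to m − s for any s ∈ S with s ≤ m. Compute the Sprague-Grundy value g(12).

0

Grundy values for subtraction set {3, 6, 7}:
g(0) = mex{} = 0
g(1) = mex{} = 0
g(2) = mex{} = 0
g(3) = mex{0} = 1
g(4) = mex{0} = 1
g(5) = mex{0} = 1
g(6) = mex{0,1} = 2
g(7) = mex{0,1} = 2
g(8) = mex{0,1} = 2
g(9) = mex{0,1,2} = 3
g(10) = mex{1,2} = 0
g(11) = mex{1,2} = 0
g(12) = mex{1,2,3} = 0
So g(12) = 0.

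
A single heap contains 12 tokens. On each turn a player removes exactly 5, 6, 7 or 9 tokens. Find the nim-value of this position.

2

Build the Grundy sequence with g(k) = mex{g(k−s) : s ∈ {5, 6, 7, 9}, s ≤ k}:
g(0) = mex{} = 0
g(1) = mex{} = 0
g(2) = mex{} = 0
g(3) = mex{} = 0
g(4) = mex{} = 0
g(5) = mex{0} = 1
g(6) = mex{0} = 1
g(7) = mex{0} = 1
g(8) = mex{0} = 1
g(9) = mex{0} = 1
g(10) = mex{0,1} = 2
g(11) = mex{0,1} = 2
g(12) = mex{0,1} = 2
So g(12) = 2.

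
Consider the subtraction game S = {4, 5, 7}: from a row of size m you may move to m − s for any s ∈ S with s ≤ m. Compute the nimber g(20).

2

Compute g(0), g(1), … for moves {4, 5, 7}:
k:     0  1  2  3  4  5  6  7  8  9 10 11 12 13 14 15 16 17 18 19 20
g(k):  0  0  0  0  1  1  1  1  2  2  2  0  0  0  0  1  1  1  1  2  2
So g(20) = 2.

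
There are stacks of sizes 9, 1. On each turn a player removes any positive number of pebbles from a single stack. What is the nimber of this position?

8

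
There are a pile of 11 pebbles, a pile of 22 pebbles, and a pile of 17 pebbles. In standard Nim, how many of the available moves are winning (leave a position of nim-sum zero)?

1

Bitwise XOR of the heap sizes:
  01011  (11)
  10110  (22)
  10001  (17)
  -----
  01100  (12)
The overall nim-sum is X = 12. A pile of size p has a winning move iff p XOR X < p (reduce it to p XOR X).
  11: 11 XOR 12 = 7 < 11 — winning move (to 7).
  22: 22 XOR 12 = 26 ≥ 22 — no move.
  17: 17 XOR 12 = 29 ≥ 17 — no move.
That gives 1 winning move.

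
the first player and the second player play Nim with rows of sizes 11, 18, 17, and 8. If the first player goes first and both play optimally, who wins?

Compute the nim-sum pairwise:
11 ^ 18 = 25
25 ^ 17 = 8
8 ^ 8 = 0
The nim-sum is 0, so this is a P-position: the player to move is in a losing position under optimal play; the first player is about to move from it and so loses — the second player wins.

the second player wins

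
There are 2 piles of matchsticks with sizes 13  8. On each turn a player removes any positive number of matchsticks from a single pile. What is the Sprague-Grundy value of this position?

Nim-sum: 13 XOR 8 = 5.

5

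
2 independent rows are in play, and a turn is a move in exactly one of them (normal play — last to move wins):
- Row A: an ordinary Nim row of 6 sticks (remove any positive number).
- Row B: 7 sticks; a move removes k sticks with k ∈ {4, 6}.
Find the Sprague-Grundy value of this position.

7

Row A is a plain Nim row of size 6, so its Grundy value is 6.
For row B, compute g(0), g(1), … with moves {4, 6}:
k:     0  1  2  3  4  5  6  7
g(k):  0  0  0  0  1  1  1  1
So g(7) = 1.
The value of a disjunctive sum is the nim-sum of the parts.
Combined value = 6 ⊕ 1 = 7.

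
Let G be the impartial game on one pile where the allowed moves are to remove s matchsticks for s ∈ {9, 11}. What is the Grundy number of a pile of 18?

2

Compute g(0), g(1), … for moves {9, 11}:
k:     0  1  2  3  4  5  6  7  8  9 10 11 12 13 14 15 16 17 18
g(k):  0  0  0  0  0  0  0  0  0  1  1  1  1  1  1  1  1  1  2
So g(18) = 2.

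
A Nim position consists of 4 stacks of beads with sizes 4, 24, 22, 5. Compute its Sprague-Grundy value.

15

In binary:
  00100  (4)
  11000  (24)
  10110  (22)
  00101  (5)
  -----
  01111  (15)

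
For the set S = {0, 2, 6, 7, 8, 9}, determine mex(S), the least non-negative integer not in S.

0 is in the set but 1 is not, so the mex is 1.

1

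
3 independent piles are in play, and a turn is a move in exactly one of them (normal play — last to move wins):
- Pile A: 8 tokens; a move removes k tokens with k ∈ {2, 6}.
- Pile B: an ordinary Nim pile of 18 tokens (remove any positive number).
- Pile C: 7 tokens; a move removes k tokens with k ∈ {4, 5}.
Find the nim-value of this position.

19

Build the Grundy sequence for pile A with g(k) = mex{g(k−s) : s ∈ {2, 6}, s ≤ k}:
k:     0  1  2  3  4  5  6  7  8
g(k):  0  0  1  1  0  0  1  1  0
So g(8) = 0.
Pile B is a plain Nim pile of size 18, so its Grundy value is 18.
For pile C, compute g(0), g(1), … with moves {4, 5}:
g(0) = mex{} = 0
g(1) = mex{} = 0
g(2) = mex{} = 0
g(3) = mex{} = 0
g(4) = mex{0} = 1
g(5) = mex{0} = 1
g(6) = mex{0} = 1
g(7) = mex{0} = 1
So g(7) = 1.
By the Sprague-Grundy theorem, the Grundy value of a sum of independent games is the XOR of the component values.
Combined value = 0 ⊕ 18 ⊕ 1 = 19.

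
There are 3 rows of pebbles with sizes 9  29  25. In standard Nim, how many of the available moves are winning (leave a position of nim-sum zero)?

3

In binary:
  01001  (9)
  11101  (29)
  11001  (25)
  -----
  01101  (13)
The overall nim-sum is X = 13. A row of size p has a winning move iff p XOR X < p (reduce it to p XOR X).
  9: 9 XOR 13 = 4 < 9 — winning move (to 4).
  29: 29 XOR 13 = 16 < 29 — winning move (to 16).
  25: 25 XOR 13 = 20 < 25 — winning move (to 20).
That gives 3 winning moves.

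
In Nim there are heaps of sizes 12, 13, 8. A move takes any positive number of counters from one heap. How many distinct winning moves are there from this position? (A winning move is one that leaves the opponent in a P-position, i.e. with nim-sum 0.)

Nim-sum: 12 ^ 13 ^ 8 = 9.
The overall nim-sum is X = 9. A heap of size p has a winning move iff p XOR X < p (reduce it to p XOR X).
  12: 12 XOR 9 = 5 < 12 — winning move (to 5).
  13: 13 XOR 9 = 4 < 13 — winning move (to 4).
  8: 8 XOR 9 = 1 < 8 — winning move (to 1).
That gives 3 winning moves.

3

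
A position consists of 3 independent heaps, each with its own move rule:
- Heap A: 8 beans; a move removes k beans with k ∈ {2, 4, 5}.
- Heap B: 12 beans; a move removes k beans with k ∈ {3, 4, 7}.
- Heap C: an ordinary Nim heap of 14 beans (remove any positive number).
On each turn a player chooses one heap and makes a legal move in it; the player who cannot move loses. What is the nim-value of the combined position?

14

Build the Grundy sequence for heap A with g(k) = mex{g(k−s) : s ∈ {2, 4, 5}, s ≤ k}:
g(0) = mex{} = 0
g(1) = mex{} = 0
g(2) = mex{0} = 1
g(3) = mex{0} = 1
g(4) = mex{0,1} = 2
g(5) = mex{0,1} = 2
g(6) = mex{0,1,2} = 3
g(7) = mex{1,2} = 0
g(8) = mex{1,2,3} = 0
So g(8) = 0.
Grundy values for heap B (subtraction set {3, 4, 7}):
g(0) = mex{} = 0
g(1) = mex{} = 0
g(2) = mex{} = 0
g(3) = mex{0} = 1
g(4) = mex{0} = 1
g(5) = mex{0} = 1
g(6) = mex{0,1} = 2
g(7) = mex{0,1} = 2
g(8) = mex{0,1} = 2
g(9) = mex{0,1,2} = 3
g(10) = mex{1,2} = 0
g(11) = mex{1,2} = 0
g(12) = mex{1,2,3} = 0
So g(12) = 0.
Heap C is a plain Nim heap of size 14, so its Grundy value is 14.
By the Sprague-Grundy theorem, the Grundy value of a sum of independent games is the XOR of the component values.
Combined value = 0 ⊕ 0 ⊕ 14 = 14.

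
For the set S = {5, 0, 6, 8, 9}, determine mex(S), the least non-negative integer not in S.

1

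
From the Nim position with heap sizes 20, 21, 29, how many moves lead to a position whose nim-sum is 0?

In binary:
  10100  (20)
  10101  (21)
  11101  (29)
  -----
  11100  (28)
The overall nim-sum is X = 28. A heap of size p has a winning move iff p XOR X < p (reduce it to p XOR X).
  20: 20 XOR 28 = 8 < 20 — winning move (to 8).
  21: 21 XOR 28 = 9 < 21 — winning move (to 9).
  29: 29 XOR 28 = 1 < 29 — winning move (to 1).
That gives 3 winning moves.

3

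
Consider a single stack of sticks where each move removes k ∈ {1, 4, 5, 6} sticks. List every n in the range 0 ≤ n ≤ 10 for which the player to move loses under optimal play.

0, 2, 9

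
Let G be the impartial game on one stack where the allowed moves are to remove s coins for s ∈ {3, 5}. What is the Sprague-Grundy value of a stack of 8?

Build the Grundy sequence with g(k) = mex{g(k−s) : s ∈ {3, 5}, s ≤ k}:
k:     0  1  2  3  4  5  6  7  8
g(k):  0  0  0  1  1  1  2  2  0
So g(8) = 0.

0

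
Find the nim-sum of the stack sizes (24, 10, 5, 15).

24

Write each in binary and XOR column by column:
  11000  (24)
  01010  (10)
  00101  (5)
  01111  (15)
  -----
  11000  (24)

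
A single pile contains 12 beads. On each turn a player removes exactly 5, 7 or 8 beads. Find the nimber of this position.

Build the Grundy sequence with g(k) = mex{g(k−s) : s ∈ {5, 7, 8}, s ≤ k}:
g(0) = mex{} = 0
g(1) = mex{} = 0
g(2) = mex{} = 0
g(3) = mex{} = 0
g(4) = mex{} = 0
g(5) = mex{0} = 1
g(6) = mex{0} = 1
g(7) = mex{0} = 1
g(8) = mex{0} = 1
g(9) = mex{0} = 1
g(10) = mex{0,1} = 2
g(11) = mex{0,1} = 2
g(12) = mex{0,1} = 2
So g(12) = 2.

2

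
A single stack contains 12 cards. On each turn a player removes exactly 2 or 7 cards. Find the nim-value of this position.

Grundy values for subtraction set {2, 7}:
g(0) = mex{} = 0
g(1) = mex{} = 0
g(2) = mex{0} = 1
g(3) = mex{0} = 1
g(4) = mex{1} = 0
g(5) = mex{1} = 0
g(6) = mex{0} = 1
g(7) = mex{0} = 1
g(8) = mex{0,1} = 2
g(9) = mex{1} = 0
g(10) = mex{1,2} = 0
g(11) = mex{0} = 1
g(12) = mex{0} = 1
So g(12) = 1.

1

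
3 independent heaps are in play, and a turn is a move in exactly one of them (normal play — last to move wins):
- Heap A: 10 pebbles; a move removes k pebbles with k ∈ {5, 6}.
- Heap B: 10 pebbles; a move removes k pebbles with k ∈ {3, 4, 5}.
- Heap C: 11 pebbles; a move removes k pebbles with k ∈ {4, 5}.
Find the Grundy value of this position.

Grundy values for heap A (subtraction set {5, 6}):
g(0) = mex{} = 0
g(1) = mex{} = 0
g(2) = mex{} = 0
g(3) = mex{} = 0
g(4) = mex{} = 0
g(5) = mex{0} = 1
g(6) = mex{0} = 1
g(7) = mex{0} = 1
g(8) = mex{0} = 1
g(9) = mex{0} = 1
g(10) = mex{0,1} = 2
So g(10) = 2.
For heap B, compute g(0), g(1), … with moves {3, 4, 5}:
k:     0  1  2  3  4  5  6  7  8  9 10
g(k):  0  0  0  1  1  1  2  2  0  0  0
So g(10) = 0.
For heap C, compute g(0), g(1), … with moves {4, 5}:
k:     0  1  2  3  4  5  6  7  8  9 10 11
g(k):  0  0  0  0  1  1  1  1  2  0  0  0
So g(11) = 0.
The value of a disjunctive sum is the nim-sum of the parts.
Combined value = 2 XOR 0 XOR 0 = 2.

2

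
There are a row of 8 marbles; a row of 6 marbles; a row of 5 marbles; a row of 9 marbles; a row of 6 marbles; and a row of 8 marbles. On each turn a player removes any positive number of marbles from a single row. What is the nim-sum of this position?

In binary:
  1000  (8)
  0110  (6)
  0101  (5)
  1001  (9)
  0110  (6)
  1000  (8)
  ----
  1100  (12)

12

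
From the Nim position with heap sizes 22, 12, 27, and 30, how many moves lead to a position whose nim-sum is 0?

3

Nim-sum: 22 XOR 12 XOR 27 XOR 30 = 31.
The overall nim-sum is X = 31. A heap of size p has a winning move iff p XOR X < p (reduce it to p XOR X).
  22: 22 XOR 31 = 9 < 22 — winning move (to 9).
  12: 12 XOR 31 = 19 ≥ 12 — no move.
  27: 27 XOR 31 = 4 < 27 — winning move (to 4).
  30: 30 XOR 31 = 1 < 30 — winning move (to 1).
That gives 3 winning moves.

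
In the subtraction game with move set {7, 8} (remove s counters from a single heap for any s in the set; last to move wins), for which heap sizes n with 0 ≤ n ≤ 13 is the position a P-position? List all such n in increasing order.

Grundy values for subtraction set {7, 8}:
g(0) = mex{} = 0
g(1) = mex{} = 0
g(2) = mex{} = 0
g(3) = mex{} = 0
g(4) = mex{} = 0
g(5) = mex{} = 0
g(6) = mex{} = 0
g(7) = mex{0} = 1
g(8) = mex{0} = 1
g(9) = mex{0} = 1
g(10) = mex{0} = 1
g(11) = mex{0} = 1
g(12) = mex{0} = 1
g(13) = mex{0} = 1
The P-positions (g = 0) in 0..13 are 0, 1, 2, 3, 4, 5, 6.

0, 1, 2, 3, 4, 5, 6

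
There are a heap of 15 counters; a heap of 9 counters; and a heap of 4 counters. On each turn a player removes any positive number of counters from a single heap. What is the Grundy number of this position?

2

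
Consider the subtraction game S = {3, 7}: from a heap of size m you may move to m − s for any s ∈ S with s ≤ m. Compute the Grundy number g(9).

Grundy values for subtraction set {3, 7}:
k:     0  1  2  3  4  5  6  7  8  9
g(k):  0  0  0  1  1  1  0  2  2  1
So g(9) = 1.

1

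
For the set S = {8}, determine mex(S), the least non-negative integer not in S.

0

0 is not in the set, so the mex is 0.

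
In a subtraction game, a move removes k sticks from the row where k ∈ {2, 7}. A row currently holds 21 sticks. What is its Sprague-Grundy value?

Grundy values for subtraction set {2, 7}:
k:     0  1  2  3  4  5  6  7  8  9 10 11 12 13 14 15 16 17 18 19 20 21
g(k):  0  0  1  1  0  0  1  1  2  0  0  1  1  0  0  1  1  2  0  0  1  1
So g(21) = 1.

1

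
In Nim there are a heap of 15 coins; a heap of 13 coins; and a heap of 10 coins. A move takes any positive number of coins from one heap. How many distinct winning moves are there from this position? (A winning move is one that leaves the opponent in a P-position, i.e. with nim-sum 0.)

3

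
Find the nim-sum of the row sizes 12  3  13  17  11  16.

Compute the nim-sum pairwise:
12 ⊕ 3 = 15
15 ⊕ 13 = 2
2 ⊕ 17 = 19
19 ⊕ 11 = 24
24 ⊕ 16 = 8

8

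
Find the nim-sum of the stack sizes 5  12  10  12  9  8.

14

Compute the nim-sum pairwise:
5 ⊕ 12 = 9
9 ⊕ 10 = 3
3 ⊕ 12 = 15
15 ⊕ 9 = 6
6 ⊕ 8 = 14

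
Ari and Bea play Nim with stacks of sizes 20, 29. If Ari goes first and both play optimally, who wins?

Ari wins

In binary:
  10100  (20)
  11101  (29)
  -----
  01001  (9)
The nim-sum is 9 ≠ 0, so this is an N-position: the player to move can win; Ari has a winning move.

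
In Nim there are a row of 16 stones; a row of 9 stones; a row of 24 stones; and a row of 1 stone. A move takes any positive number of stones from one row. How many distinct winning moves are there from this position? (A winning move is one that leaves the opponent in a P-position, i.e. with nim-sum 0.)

0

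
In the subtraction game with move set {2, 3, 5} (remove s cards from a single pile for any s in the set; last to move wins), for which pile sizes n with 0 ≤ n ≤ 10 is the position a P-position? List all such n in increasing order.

0, 1, 7, 8

Compute g(0), g(1), … for moves {2, 3, 5}:
g(0) = mex{} = 0
g(1) = mex{} = 0
g(2) = mex{0} = 1
g(3) = mex{0} = 1
g(4) = mex{0,1} = 2
g(5) = mex{0,1} = 2
g(6) = mex{0,1,2} = 3
g(7) = mex{1,2} = 0
g(8) = mex{1,2,3} = 0
g(9) = mex{0,2,3} = 1
g(10) = mex{0,2} = 1
The P-positions (g = 0) in 0..10 are 0, 1, 7, 8.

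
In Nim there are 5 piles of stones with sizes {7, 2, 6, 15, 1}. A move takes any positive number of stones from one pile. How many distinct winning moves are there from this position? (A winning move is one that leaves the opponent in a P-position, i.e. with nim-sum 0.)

Nim-sum: 7 XOR 2 XOR 6 XOR 15 XOR 1 = 13.
The overall nim-sum is X = 13. A pile of size p has a winning move iff p XOR X < p (reduce it to p XOR X).
  7: 7 XOR 13 = 10 ≥ 7 — no move.
  2: 2 XOR 13 = 15 ≥ 2 — no move.
  6: 6 XOR 13 = 11 ≥ 6 — no move.
  15: 15 XOR 13 = 2 < 15 — winning move (to 2).
  1: 1 XOR 13 = 12 ≥ 1 — no move.
That gives 1 winning move.

1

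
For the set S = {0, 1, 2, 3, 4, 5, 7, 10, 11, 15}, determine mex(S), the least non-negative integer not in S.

6

The values 0, 1, 2, 3, 4, 5 are all present; 6 is the first non-negative integer missing from the set.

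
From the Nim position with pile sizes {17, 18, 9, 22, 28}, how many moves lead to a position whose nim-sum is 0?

Compute the nim-sum pairwise:
17 ⊕ 18 = 3
3 ⊕ 9 = 10
10 ⊕ 22 = 28
28 ⊕ 28 = 0
The nim-sum is already 0, so every move leaves a nonzero nim-sum — there are no winning moves.

0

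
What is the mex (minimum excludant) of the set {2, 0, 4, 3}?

1

0 is in the set but 1 is not, so the mex is 1.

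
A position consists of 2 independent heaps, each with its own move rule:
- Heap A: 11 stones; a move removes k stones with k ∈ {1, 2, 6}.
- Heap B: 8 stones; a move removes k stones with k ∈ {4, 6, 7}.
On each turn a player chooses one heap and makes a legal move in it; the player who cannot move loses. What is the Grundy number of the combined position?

3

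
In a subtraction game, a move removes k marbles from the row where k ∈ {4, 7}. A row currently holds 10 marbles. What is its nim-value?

2

Build the Grundy sequence with g(k) = mex{g(k−s) : s ∈ {4, 7}, s ≤ k}:
k:     0  1  2  3  4  5  6  7  8  9 10
g(k):  0  0  0  0  1  1  1  1  2  2  2
So g(10) = 2.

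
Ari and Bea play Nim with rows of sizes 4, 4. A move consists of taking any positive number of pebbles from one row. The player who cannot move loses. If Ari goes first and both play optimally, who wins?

Bea wins

Bitwise XOR of the heap sizes:
  100  (4)
  100  (4)
  ---
  000  (0)
The nim-sum is 0, so this is a P-position: the player to move is in a losing position under optimal play; Ari is about to move from it and so loses — Bea wins.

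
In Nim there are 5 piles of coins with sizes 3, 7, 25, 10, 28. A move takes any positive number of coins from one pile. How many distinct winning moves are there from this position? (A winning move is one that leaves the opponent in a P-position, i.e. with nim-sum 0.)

3

Compute the nim-sum pairwise:
3 XOR 7 = 4
4 XOR 25 = 29
29 XOR 10 = 23
23 XOR 28 = 11
The overall nim-sum is X = 11. A pile of size p has a winning move iff p XOR X < p (reduce it to p XOR X).
  3: 3 XOR 11 = 8 ≥ 3 — no move.
  7: 7 XOR 11 = 12 ≥ 7 — no move.
  25: 25 XOR 11 = 18 < 25 — winning move (to 18).
  10: 10 XOR 11 = 1 < 10 — winning move (to 1).
  28: 28 XOR 11 = 23 < 28 — winning move (to 23).
That gives 3 winning moves.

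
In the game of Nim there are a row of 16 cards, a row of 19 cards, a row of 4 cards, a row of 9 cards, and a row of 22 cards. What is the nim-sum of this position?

24

Nim-sum: 16 ^ 19 ^ 4 ^ 9 ^ 22 = 24.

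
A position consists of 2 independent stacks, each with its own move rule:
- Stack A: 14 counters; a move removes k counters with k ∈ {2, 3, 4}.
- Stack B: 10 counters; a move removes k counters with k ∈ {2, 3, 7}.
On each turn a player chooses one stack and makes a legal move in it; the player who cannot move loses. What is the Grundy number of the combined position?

Build the Grundy sequence for stack A with g(k) = mex{g(k−s) : s ∈ {2, 3, 4}, s ≤ k}:
g(0) = mex{} = 0
g(1) = mex{} = 0
g(2) = mex{0} = 1
g(3) = mex{0} = 1
g(4) = mex{0,1} = 2
g(5) = mex{0,1} = 2
g(6) = mex{1,2} = 0
g(7) = mex{1,2} = 0
g(8) = mex{0,2} = 1
g(9) = mex{0,2} = 1
g(10) = mex{0,1} = 2
g(11) = mex{0,1} = 2
g(12) = mex{1,2} = 0
g(13) = mex{1,2} = 0
g(14) = mex{0,2} = 1
So g(14) = 1.
Build the Grundy sequence for stack B with g(k) = mex{g(k−s) : s ∈ {2, 3, 7}, s ≤ k}:
k:     0  1  2  3  4  5  6  7  8  9 10
g(k):  0  0  1  1  2  0  0  1  1  2  0
So g(10) = 0.
By the Sprague-Grundy theorem, the Grundy value of a sum of independent games is the XOR of the component values.
Combined value = 1 ⊕ 0 = 1.

1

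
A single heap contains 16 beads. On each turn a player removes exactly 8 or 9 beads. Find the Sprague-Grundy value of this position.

2

Build the Grundy sequence with g(k) = mex{g(k−s) : s ∈ {8, 9}, s ≤ k}:
k:     0  1  2  3  4  5  6  7  8  9 10 11 12 13 14 15 16
g(k):  0  0  0  0  0  0  0  0  1  1  1  1  1  1  1  1  2
So g(16) = 2.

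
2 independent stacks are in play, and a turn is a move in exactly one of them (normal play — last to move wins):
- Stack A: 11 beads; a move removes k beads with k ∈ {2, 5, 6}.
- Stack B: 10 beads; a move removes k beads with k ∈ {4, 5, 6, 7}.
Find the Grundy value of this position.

2

Build the Grundy sequence for stack A with g(k) = mex{g(k−s) : s ∈ {2, 5, 6}, s ≤ k}:
g(0) = mex{} = 0
g(1) = mex{} = 0
g(2) = mex{0} = 1
g(3) = mex{0} = 1
g(4) = mex{1} = 0
g(5) = mex{0,1} = 2
g(6) = mex{0} = 1
g(7) = mex{0,1,2} = 3
g(8) = mex{1} = 0
g(9) = mex{0,1,3} = 2
g(10) = mex{0,2} = 1
g(11) = mex{1,2} = 0
So g(11) = 0.
Grundy values for stack B (subtraction set {4, 5, 6, 7}):
k:     0  1  2  3  4  5  6  7  8  9 10
g(k):  0  0  0  0  1  1  1  1  2  2  2
So g(10) = 2.
By the Sprague-Grundy theorem, the Grundy value of a sum of independent games is the XOR of the component values.
Combined value = 0 XOR 2 = 2.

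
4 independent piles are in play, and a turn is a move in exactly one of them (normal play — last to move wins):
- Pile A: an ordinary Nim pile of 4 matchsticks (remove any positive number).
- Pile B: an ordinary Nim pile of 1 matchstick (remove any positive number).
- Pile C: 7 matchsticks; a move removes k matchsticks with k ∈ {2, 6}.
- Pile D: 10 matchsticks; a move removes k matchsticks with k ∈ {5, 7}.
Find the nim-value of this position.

Pile A is a plain Nim pile of size 4, so its Grundy value is 4.
Pile B is a plain Nim pile of size 1, so its Grundy value is 1.
For pile C, compute g(0), g(1), … with moves {2, 6}:
g(0) = mex{} = 0
g(1) = mex{} = 0
g(2) = mex{0} = 1
g(3) = mex{0} = 1
g(4) = mex{1} = 0
g(5) = mex{1} = 0
g(6) = mex{0} = 1
g(7) = mex{0} = 1
So g(7) = 1.
Build the Grundy sequence for pile D with g(k) = mex{g(k−s) : s ∈ {5, 7}, s ≤ k}:
k:     0  1  2  3  4  5  6  7  8  9 10
g(k):  0  0  0  0  0  1  1  1  1  1  2
So g(10) = 2.
The value of a disjunctive sum is the nim-sum of the parts.
Combined value = 4 XOR 1 XOR 1 XOR 2 = 6.

6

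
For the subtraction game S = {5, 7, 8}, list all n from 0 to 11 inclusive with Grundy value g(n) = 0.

Build the Grundy sequence with g(k) = mex{g(k−s) : s ∈ {5, 7, 8}, s ≤ k}:
k:     0  1  2  3  4  5  6  7  8  9 10 11
g(k):  0  0  0  0  0  1  1  1  1  1  2  2
The P-positions (g = 0) in 0..11 are 0, 1, 2, 3, 4.

0, 1, 2, 3, 4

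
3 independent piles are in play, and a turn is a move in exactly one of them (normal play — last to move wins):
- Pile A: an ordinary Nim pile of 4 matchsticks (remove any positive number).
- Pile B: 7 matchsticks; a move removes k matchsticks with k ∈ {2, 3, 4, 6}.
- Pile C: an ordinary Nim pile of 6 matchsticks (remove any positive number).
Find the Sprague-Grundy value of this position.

1

Pile A is a plain Nim pile of size 4, so its Grundy value is 4.
Build the Grundy sequence for pile B with g(k) = mex{g(k−s) : s ∈ {2, 3, 4, 6}, s ≤ k}:
g(0) = mex{} = 0
g(1) = mex{} = 0
g(2) = mex{0} = 1
g(3) = mex{0} = 1
g(4) = mex{0,1} = 2
g(5) = mex{0,1} = 2
g(6) = mex{0,1,2} = 3
g(7) = mex{0,1,2} = 3
So g(7) = 3.
Pile C is a plain Nim pile of size 6, so its Grundy value is 6.
By the Sprague-Grundy theorem, the Grundy value of a sum of independent games is the XOR of the component values.
Combined value = 4 XOR 3 XOR 6 = 1.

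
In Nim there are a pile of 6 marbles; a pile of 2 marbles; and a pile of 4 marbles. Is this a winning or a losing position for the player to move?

In binary:
  110  (6)
  010  (2)
  100  (4)
  ---
  000  (0)
The nim-sum is 0, so this is a P-position: the player to move is in a losing position under optimal play.

Losing position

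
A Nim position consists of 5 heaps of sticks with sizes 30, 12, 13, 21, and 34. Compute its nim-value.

Compute the nim-sum pairwise:
30 ^ 12 = 18
18 ^ 13 = 31
31 ^ 21 = 10
10 ^ 34 = 40

40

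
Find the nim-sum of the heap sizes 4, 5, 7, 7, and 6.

Nim-sum: 4 ⊕ 5 ⊕ 7 ⊕ 7 ⊕ 6 = 7.

7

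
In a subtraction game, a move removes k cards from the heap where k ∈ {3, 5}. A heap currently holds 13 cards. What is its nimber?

1

Compute g(0), g(1), … for moves {3, 5}:
g(0) = mex{} = 0
g(1) = mex{} = 0
g(2) = mex{} = 0
g(3) = mex{0} = 1
g(4) = mex{0} = 1
g(5) = mex{0} = 1
g(6) = mex{0,1} = 2
g(7) = mex{0,1} = 2
g(8) = mex{1} = 0
g(9) = mex{1,2} = 0
g(10) = mex{1,2} = 0
g(11) = mex{0,2} = 1
g(12) = mex{0,2} = 1
g(13) = mex{0} = 1
So g(13) = 1.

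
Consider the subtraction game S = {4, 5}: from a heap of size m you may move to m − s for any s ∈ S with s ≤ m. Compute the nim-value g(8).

2

Grundy values for subtraction set {4, 5}:
g(0) = mex{} = 0
g(1) = mex{} = 0
g(2) = mex{} = 0
g(3) = mex{} = 0
g(4) = mex{0} = 1
g(5) = mex{0} = 1
g(6) = mex{0} = 1
g(7) = mex{0} = 1
g(8) = mex{0,1} = 2
So g(8) = 2.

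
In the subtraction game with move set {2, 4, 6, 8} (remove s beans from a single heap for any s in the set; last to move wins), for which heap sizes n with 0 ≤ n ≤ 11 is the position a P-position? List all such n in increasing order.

Build the Grundy sequence with g(k) = mex{g(k−s) : s ∈ {2, 4, 6, 8}, s ≤ k}:
k:     0  1  2  3  4  5  6  7  8  9 10 11
g(k):  0  0  1  1  2  2  3  3  4  4  0  0
The P-positions (g = 0) in 0..11 are 0, 1, 10, 11.

0, 1, 10, 11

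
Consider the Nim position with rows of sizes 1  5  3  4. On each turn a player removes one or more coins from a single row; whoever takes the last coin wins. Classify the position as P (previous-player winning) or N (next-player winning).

N-position

Compute the nim-sum pairwise:
1 XOR 5 = 4
4 XOR 3 = 7
7 XOR 4 = 3
The nim-sum is 3 ≠ 0, so this is an N-position: the player to move can win.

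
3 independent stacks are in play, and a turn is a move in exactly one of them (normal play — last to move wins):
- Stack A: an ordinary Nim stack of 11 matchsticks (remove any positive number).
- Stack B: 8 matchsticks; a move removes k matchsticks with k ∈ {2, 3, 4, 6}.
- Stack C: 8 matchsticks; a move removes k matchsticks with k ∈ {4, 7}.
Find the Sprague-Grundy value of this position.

Stack A is a plain Nim stack of size 11, so its Grundy value is 11.
Grundy values for stack B (subtraction set {2, 3, 4, 6}):
g(0) = mex{} = 0
g(1) = mex{} = 0
g(2) = mex{0} = 1
g(3) = mex{0} = 1
g(4) = mex{0,1} = 2
g(5) = mex{0,1} = 2
g(6) = mex{0,1,2} = 3
g(7) = mex{0,1,2} = 3
g(8) = mex{1,2,3} = 0
So g(8) = 0.
Build the Grundy sequence for stack C with g(k) = mex{g(k−s) : s ∈ {4, 7}, s ≤ k}:
k:     0  1  2  3  4  5  6  7  8
g(k):  0  0  0  0  1  1  1  1  2
So g(8) = 2.
By the Sprague-Grundy theorem, the Grundy value of a sum of independent games is the XOR of the component values.
Combined value = 11 ⊕ 0 ⊕ 2 = 9.

9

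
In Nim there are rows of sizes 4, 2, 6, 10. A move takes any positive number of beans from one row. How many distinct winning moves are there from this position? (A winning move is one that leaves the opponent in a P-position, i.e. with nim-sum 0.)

1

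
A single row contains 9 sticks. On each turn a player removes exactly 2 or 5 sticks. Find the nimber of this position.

Build the Grundy sequence with g(k) = mex{g(k−s) : s ∈ {2, 5}, s ≤ k}:
k:     0  1  2  3  4  5  6  7  8  9
g(k):  0  0  1  1  0  2  1  0  0  1
So g(9) = 1.

1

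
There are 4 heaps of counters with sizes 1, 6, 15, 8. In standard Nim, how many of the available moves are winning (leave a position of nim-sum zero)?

Compute the nim-sum pairwise:
1 ⊕ 6 = 7
7 ⊕ 15 = 8
8 ⊕ 8 = 0
The nim-sum is already 0, so every move leaves a nonzero nim-sum — there are no winning moves.

0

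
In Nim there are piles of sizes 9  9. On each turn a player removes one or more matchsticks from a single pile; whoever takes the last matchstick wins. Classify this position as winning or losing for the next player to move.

Losing position

Compute the nim-sum pairwise:
9 ^ 9 = 0
The nim-sum is 0, so this is a P-position: the player to move is in a losing position under optimal play.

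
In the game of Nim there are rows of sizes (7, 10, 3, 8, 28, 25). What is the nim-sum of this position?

Compute the nim-sum pairwise:
7 ⊕ 10 = 13
13 ⊕ 3 = 14
14 ⊕ 8 = 6
6 ⊕ 28 = 26
26 ⊕ 25 = 3

3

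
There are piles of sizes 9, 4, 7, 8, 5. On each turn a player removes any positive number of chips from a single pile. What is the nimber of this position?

7

Compute the nim-sum pairwise:
9 ^ 4 = 13
13 ^ 7 = 10
10 ^ 8 = 2
2 ^ 5 = 7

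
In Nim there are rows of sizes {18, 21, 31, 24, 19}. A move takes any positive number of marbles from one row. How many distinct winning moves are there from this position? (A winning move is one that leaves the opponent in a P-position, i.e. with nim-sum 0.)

Nim-sum: 18 ⊕ 21 ⊕ 31 ⊕ 24 ⊕ 19 = 19.
The overall nim-sum is X = 19. A row of size p has a winning move iff p XOR X < p (reduce it to p XOR X).
  18: 18 XOR 19 = 1 < 18 — winning move (to 1).
  21: 21 XOR 19 = 6 < 21 — winning move (to 6).
  31: 31 XOR 19 = 12 < 31 — winning move (to 12).
  24: 24 XOR 19 = 11 < 24 — winning move (to 11).
  19: 19 XOR 19 = 0 < 19 — winning move (to 0).
That gives 5 winning moves.

5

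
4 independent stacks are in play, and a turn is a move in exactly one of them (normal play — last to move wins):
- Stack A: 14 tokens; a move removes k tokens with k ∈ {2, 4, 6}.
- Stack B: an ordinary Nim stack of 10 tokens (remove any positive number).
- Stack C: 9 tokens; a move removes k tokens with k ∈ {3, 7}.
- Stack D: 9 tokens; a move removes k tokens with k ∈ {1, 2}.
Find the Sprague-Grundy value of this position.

8

Grundy values for stack A (subtraction set {2, 4, 6}):
g(0) = mex{} = 0
g(1) = mex{} = 0
g(2) = mex{0} = 1
g(3) = mex{0} = 1
g(4) = mex{0,1} = 2
g(5) = mex{0,1} = 2
g(6) = mex{0,1,2} = 3
g(7) = mex{0,1,2} = 3
g(8) = mex{1,2,3} = 0
g(9) = mex{1,2,3} = 0
g(10) = mex{0,2,3} = 1
g(11) = mex{0,2,3} = 1
g(12) = mex{0,1,3} = 2
g(13) = mex{0,1,3} = 2
g(14) = mex{0,1,2} = 3
So g(14) = 3.
Stack B is a plain Nim stack of size 10, so its Grundy value is 10.
Build the Grundy sequence for stack C with g(k) = mex{g(k−s) : s ∈ {3, 7}, s ≤ k}:
k:     0  1  2  3  4  5  6  7  8  9
g(k):  0  0  0  1  1  1  0  2  2  1
So g(9) = 1.
Grundy values for stack D (subtraction set {1, 2}):
k:     0  1  2  3  4  5  6  7  8  9
g(k):  0  1  2  0  1  2  0  1  2  0
So g(9) = 0.
By the Sprague-Grundy theorem, the Grundy value of a sum of independent games is the XOR of the component values.
Combined value = 3 XOR 10 XOR 1 XOR 0 = 8.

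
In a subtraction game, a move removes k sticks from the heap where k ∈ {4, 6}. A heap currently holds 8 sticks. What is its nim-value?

2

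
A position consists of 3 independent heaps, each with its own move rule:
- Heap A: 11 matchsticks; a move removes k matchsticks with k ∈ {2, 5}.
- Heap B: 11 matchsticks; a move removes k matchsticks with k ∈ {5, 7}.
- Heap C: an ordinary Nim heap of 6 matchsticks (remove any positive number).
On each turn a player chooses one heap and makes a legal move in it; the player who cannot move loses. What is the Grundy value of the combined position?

For heap A, compute g(0), g(1), … with moves {2, 5}:
k:     0  1  2  3  4  5  6  7  8  9 10 11
g(k):  0  0  1  1  0  2  1  0  0  1  1  0
So g(11) = 0.
For heap B, compute g(0), g(1), … with moves {5, 7}:
g(0) = mex{} = 0
g(1) = mex{} = 0
g(2) = mex{} = 0
g(3) = mex{} = 0
g(4) = mex{} = 0
g(5) = mex{0} = 1
g(6) = mex{0} = 1
g(7) = mex{0} = 1
g(8) = mex{0} = 1
g(9) = mex{0} = 1
g(10) = mex{0,1} = 2
g(11) = mex{0,1} = 2
So g(11) = 2.
Heap C is a plain Nim heap of size 6, so its Grundy value is 6.
The value of a disjunctive sum is the nim-sum of the parts.
Combined value = 0 ⊕ 2 ⊕ 6 = 4.

4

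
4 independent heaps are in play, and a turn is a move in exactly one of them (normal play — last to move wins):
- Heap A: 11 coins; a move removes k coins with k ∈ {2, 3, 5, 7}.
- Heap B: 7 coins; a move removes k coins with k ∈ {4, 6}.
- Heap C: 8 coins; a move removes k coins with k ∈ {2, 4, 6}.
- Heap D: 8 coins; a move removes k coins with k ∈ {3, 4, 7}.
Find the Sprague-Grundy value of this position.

2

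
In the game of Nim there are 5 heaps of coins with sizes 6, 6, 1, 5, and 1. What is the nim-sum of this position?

5

Compute the nim-sum pairwise:
6 ⊕ 6 = 0
0 ⊕ 1 = 1
1 ⊕ 5 = 4
4 ⊕ 1 = 5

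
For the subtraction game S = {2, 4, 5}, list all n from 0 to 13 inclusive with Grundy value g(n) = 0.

0, 1, 7, 8

Grundy values for subtraction set {2, 4, 5}:
g(0) = mex{} = 0
g(1) = mex{} = 0
g(2) = mex{0} = 1
g(3) = mex{0} = 1
g(4) = mex{0,1} = 2
g(5) = mex{0,1} = 2
g(6) = mex{0,1,2} = 3
g(7) = mex{1,2} = 0
g(8) = mex{1,2,3} = 0
g(9) = mex{0,2} = 1
g(10) = mex{0,2,3} = 1
g(11) = mex{0,1,3} = 2
g(12) = mex{0,1} = 2
g(13) = mex{0,1,2} = 3
The P-positions (g = 0) in 0..13 are 0, 1, 7, 8.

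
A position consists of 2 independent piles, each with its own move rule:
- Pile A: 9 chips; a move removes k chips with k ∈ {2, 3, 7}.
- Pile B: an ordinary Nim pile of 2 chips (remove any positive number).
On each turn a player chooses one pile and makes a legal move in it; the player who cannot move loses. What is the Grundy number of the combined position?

Build the Grundy sequence for pile A with g(k) = mex{g(k−s) : s ∈ {2, 3, 7}, s ≤ k}:
g(0) = mex{} = 0
g(1) = mex{} = 0
g(2) = mex{0} = 1
g(3) = mex{0} = 1
g(4) = mex{0,1} = 2
g(5) = mex{1} = 0
g(6) = mex{1,2} = 0
g(7) = mex{0,2} = 1
g(8) = mex{0} = 1
g(9) = mex{0,1} = 2
So g(9) = 2.
Pile B is a plain Nim pile of size 2, so its Grundy value is 2.
The value of a disjunctive sum is the nim-sum of the parts.
Combined value = 2 ⊕ 2 = 0.

0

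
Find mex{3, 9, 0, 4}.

0 is in the set but 1 is not, so the mex is 1.

1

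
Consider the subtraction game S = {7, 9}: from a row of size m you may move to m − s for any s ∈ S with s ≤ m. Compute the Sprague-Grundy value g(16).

Compute g(0), g(1), … for moves {7, 9}:
k:     0  1  2  3  4  5  6  7  8  9 10 11 12 13 14 15 16
g(k):  0  0  0  0  0  0  0  1  1  1  1  1  1  1  2  2  0
So g(16) = 0.

0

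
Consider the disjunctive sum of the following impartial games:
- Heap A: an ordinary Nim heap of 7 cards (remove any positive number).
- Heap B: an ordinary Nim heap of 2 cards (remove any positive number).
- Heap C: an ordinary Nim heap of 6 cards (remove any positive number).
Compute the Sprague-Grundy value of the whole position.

3

Heap A is a plain Nim heap of size 7, so its Grundy value is 7.
Heap B is a plain Nim heap of size 2, so its Grundy value is 2.
Heap C is a plain Nim heap of size 6, so its Grundy value is 6.
The value of a disjunctive sum is the nim-sum of the parts.
Combined value = 7 ⊕ 2 ⊕ 6 = 3.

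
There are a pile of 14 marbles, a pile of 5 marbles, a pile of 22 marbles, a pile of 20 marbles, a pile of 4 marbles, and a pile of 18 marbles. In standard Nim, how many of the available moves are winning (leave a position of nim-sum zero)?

3

Bitwise XOR of the heap sizes:
  01110  (14)
  00101  (5)
  10110  (22)
  10100  (20)
  00100  (4)
  10010  (18)
  -----
  11111  (31)
The overall nim-sum is X = 31. A pile of size p has a winning move iff p XOR X < p (reduce it to p XOR X).
  14: 14 XOR 31 = 17 ≥ 14 — no move.
  5: 5 XOR 31 = 26 ≥ 5 — no move.
  22: 22 XOR 31 = 9 < 22 — winning move (to 9).
  20: 20 XOR 31 = 11 < 20 — winning move (to 11).
  4: 4 XOR 31 = 27 ≥ 4 — no move.
  18: 18 XOR 31 = 13 < 18 — winning move (to 13).
That gives 3 winning moves.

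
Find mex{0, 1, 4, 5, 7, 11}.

2

The values 0, 1 are all present; 2 is the first non-negative integer missing from the set.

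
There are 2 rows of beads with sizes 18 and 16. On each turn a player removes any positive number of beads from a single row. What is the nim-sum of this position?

Compute the nim-sum pairwise:
18 XOR 16 = 2

2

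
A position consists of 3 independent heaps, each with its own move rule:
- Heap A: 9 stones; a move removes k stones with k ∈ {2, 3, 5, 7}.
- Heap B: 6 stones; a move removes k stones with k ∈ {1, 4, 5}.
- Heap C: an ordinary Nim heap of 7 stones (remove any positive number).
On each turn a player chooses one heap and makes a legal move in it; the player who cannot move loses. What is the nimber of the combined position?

For heap A, compute g(0), g(1), … with moves {2, 3, 5, 7}:
g(0) = mex{} = 0
g(1) = mex{} = 0
g(2) = mex{0} = 1
g(3) = mex{0} = 1
g(4) = mex{0,1} = 2
g(5) = mex{0,1} = 2
g(6) = mex{0,1,2} = 3
g(7) = mex{0,1,2} = 3
g(8) = mex{0,1,2,3} = 4
g(9) = mex{1,2,3} = 0
So g(9) = 0.
Grundy values for heap B (subtraction set {1, 4, 5}):
g(0) = mex{} = 0
g(1) = mex{0} = 1
g(2) = mex{1} = 0
g(3) = mex{0} = 1
g(4) = mex{0,1} = 2
g(5) = mex{0,1,2} = 3
g(6) = mex{0,1,3} = 2
So g(6) = 2.
Heap C is a plain Nim heap of size 7, so its Grundy value is 7.
The value of a disjunctive sum is the nim-sum of the parts.
Combined value = 0 ⊕ 2 ⊕ 7 = 5.

5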